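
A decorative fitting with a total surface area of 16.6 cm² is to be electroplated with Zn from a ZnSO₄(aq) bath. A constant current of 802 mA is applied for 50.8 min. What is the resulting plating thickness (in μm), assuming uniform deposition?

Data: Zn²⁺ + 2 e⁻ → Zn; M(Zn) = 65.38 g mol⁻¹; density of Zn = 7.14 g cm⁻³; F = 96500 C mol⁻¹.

69.9 μm

Q = I·t = 0.8020 × 3048.0 = 2444 C; n(e⁻) = 0.02533 mol.
n(Zn) = n(e⁻)/2 = 0.01267 mol, so m = 0.01267 × 65.38 = 0.8281 g.
Volume = m/ρ = 0.8281 / 7.14 = 0.1160 cm³.
Thickness = V/A = 0.1160 / 16.6 = 0.00699 cm = 69.9 μm.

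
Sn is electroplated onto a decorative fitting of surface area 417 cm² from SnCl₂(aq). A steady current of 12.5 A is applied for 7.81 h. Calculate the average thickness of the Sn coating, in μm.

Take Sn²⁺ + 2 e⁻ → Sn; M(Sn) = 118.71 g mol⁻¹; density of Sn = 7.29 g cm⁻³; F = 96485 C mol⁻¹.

711 μm

Q = I·t = 12.50 × 28116 = 351400 C; n(e⁻) = 3.643 mol.
n(Sn) = n(e⁻)/2 = 1.821 mol, so m = 1.821 × 118.71 = 216.2 g.
Volume = m/ρ = 216.2 / 7.29 = 29.66 cm³.
Thickness = V/A = 29.66 / 417 = 0.0711 cm = 711 μm.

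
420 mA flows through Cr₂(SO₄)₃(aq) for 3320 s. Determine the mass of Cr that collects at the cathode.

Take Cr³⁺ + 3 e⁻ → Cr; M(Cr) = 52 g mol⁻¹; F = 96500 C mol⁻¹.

0.250 g

Q = I·t = 0.4200 A × 3320.0 s = 1394 C.
n(e⁻) = Q/F = 1394 / 96500 = 0.01445 mol.
Cr³⁺ + 3 e⁻ → Cr, so n(Cr) = n(e⁻)/3 = 0.004817 mol.
m = n·M = 0.004817 × 52 = 0.250 g.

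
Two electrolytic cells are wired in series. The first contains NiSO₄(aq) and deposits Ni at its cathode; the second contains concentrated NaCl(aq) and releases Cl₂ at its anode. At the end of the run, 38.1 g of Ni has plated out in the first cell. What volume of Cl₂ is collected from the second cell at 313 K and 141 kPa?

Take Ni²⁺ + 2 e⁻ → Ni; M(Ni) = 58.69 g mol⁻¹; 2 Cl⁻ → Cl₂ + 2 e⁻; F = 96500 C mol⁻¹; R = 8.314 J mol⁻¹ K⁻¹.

n(Ni) = 38.1 / 58.69 = 0.6492 mol, so n(e⁻) = 2 × 0.6492 = 1.298 mol.
The cells are in series, so the same 1.298 mol of electrons passes through the second cell.
2 Cl⁻ → Cl₂ + 2 e⁻ — 2 mol e⁻ per mol Cl₂, so n(Cl₂) = 1.298/2 = 0.6492 mol.
V = nRT/P = (0.6492 × 8.314 × 313) / (141 × 10³) = 0.0120 m³ = 12.0 L.

12.0 L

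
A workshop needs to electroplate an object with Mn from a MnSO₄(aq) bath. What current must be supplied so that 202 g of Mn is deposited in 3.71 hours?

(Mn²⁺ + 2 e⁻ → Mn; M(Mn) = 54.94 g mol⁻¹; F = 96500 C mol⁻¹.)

n(Mn) = 202 / 54.94 = 3.677 mol.
n(e⁻) = 2 × 3.677 = 7.353 mol.
Q = n(e⁻)·F = 7.353 × 96500 = 709600 C.
I = Q/t = 709600 / 13356 s = 53.1 A.

53.1 A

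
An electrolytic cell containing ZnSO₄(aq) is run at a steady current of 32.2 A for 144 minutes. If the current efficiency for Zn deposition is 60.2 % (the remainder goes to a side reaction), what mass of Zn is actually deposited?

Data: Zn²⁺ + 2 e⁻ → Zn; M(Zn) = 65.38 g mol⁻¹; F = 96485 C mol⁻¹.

56.7 g

Q = I·t = 32.20 × 8640.0 = 278200 C.
n(e⁻) = 278200/96485 = 2.883 mol; theoretically n(Zn) = 2.883/2 = 1.442 mol, m_theo = 94.26 g.
At 60.2 % efficiency, m_actual = 0.602 × 94.26 = 56.7 g.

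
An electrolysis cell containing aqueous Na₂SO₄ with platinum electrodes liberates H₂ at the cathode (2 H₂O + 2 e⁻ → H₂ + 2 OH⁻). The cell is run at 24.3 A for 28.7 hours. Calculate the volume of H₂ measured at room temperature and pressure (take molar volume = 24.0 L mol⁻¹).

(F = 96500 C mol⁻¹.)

312 L

Q = I·t = 24.30 A × 103320 s = 2511000 C.
n(e⁻) = Q/F = 2511000 / 96500 = 26.02 mol.
2 electrons are transferred per H₂ molecule, so n(H₂) = 26.02 / 2 = 13.01 mol.
V = n × V_m = 13.01 × 24.0 = 312 L.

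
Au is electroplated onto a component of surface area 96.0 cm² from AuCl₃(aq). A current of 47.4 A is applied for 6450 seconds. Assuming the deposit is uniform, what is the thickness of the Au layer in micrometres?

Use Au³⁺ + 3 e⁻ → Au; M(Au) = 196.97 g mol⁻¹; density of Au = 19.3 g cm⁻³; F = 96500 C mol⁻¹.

Q = I·t = 47.40 × 6450.0 = 305700 C; n(e⁻) = 3.168 mol.
n(Au) = n(e⁻)/3 = 1.056 mol, so m = 1.056 × 196.97 = 208.0 g.
Volume = m/ρ = 208.0 / 19.3 = 10.78 cm³.
Thickness = V/A = 10.78 / 96.0 = 0.112 cm = 1120 μm.

1120 μm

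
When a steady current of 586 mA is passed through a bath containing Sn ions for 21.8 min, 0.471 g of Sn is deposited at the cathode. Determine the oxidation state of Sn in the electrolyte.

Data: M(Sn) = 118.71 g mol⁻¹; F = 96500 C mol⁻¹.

+2

Q = I·t = 0.5860 A × 1308.0 s = 766.5 C, so n(e⁻) = 766.5/96500 = 0.007943 mol.
n(Sn) deposited = 0.471 / 118.71 = 0.003968 mol.
Electrons per atom = n(e⁻)/n(Sn) = 0.007943 / 0.003968 = 2.00 ≈ 2, so the ion is Sn²⁺.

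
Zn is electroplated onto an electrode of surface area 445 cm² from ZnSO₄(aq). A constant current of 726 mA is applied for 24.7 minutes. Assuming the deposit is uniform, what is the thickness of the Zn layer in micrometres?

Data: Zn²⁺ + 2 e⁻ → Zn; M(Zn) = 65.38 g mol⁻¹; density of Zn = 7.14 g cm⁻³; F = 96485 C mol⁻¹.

1.15 μm

Q = I·t = 0.7260 × 1482.0 = 1076 C; n(e⁻) = 0.01115 mol.
n(Zn) = n(e⁻)/2 = 0.005576 mol, so m = 0.005576 × 65.38 = 0.3645 g.
Volume = m/ρ = 0.3645 / 7.14 = 0.05106 cm³.
Thickness = V/A = 0.05106 / 445 = 1.15 × 10⁻⁴ cm = 1.15 μm.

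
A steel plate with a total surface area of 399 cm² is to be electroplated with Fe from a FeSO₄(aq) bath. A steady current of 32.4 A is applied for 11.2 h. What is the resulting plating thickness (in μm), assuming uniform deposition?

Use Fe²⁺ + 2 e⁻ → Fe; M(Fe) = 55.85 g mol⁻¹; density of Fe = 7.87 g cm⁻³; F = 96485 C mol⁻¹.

1200 μm

Q = I·t = 32.40 × 40320 = 1306000 C; n(e⁻) = 13.54 mol.
n(Fe) = n(e⁻)/2 = 6.770 mol, so m = 6.770 × 55.85 = 378.1 g.
Volume = m/ρ = 378.1 / 7.87 = 48.04 cm³.
Thickness = V/A = 48.04 / 399 = 0.120 cm = 1200 μm.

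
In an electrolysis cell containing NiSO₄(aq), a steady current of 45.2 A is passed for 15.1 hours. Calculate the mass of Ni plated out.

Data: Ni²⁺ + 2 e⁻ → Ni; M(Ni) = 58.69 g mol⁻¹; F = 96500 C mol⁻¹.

747 g

Q = I·t = 45.20 A × 54360 s = 2457000 C.
n(e⁻) = Q/F = 2457000 / 96500 = 25.46 mol.
Ni²⁺ + 2 e⁻ → Ni, so n(Ni) = n(e⁻)/2 = 12.73 mol.
m = n·M = 12.73 × 58.69 = 747 g.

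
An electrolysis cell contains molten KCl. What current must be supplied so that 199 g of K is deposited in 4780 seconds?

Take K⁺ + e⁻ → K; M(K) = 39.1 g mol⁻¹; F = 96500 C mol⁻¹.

n(K) = 199 / 39.1 = 5.090 mol.
n(e⁻) = 1 × 5.090 = 5.090 mol.
Q = n(e⁻)·F = 5.090 × 96500 = 491100 C.
I = Q/t = 491100 / 4780.0 s = 103 A.

103 A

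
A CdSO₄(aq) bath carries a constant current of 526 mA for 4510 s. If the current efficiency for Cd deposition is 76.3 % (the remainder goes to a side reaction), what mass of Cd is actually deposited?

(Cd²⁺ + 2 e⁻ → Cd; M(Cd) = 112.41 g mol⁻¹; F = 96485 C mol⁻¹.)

1.05 g

Q = I·t = 0.5260 × 4510.0 = 2372 C.
n(e⁻) = 2372/96485 = 0.02459 mol; theoretically n(Cd) = 0.02459/2 = 0.01229 mol, m_theo = 1.382 g.
At 76.3 % efficiency, m_actual = 0.763 × 1.382 = 1.05 g.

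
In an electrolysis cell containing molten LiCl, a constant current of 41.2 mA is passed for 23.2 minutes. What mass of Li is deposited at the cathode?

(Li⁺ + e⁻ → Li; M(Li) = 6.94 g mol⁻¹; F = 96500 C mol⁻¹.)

0.00412 g

Q = I·t = 0.04120 A × 1392.0 s = 57.35 C.
n(e⁻) = Q/F = 57.35 / 96500 = 0.0005943 mol.
Li⁺ + e⁻ → Li, so n(Li) = n(e⁻)/1 = 0.0005943 mol.
m = n·M = 0.0005943 × 6.94 = 0.00412 g.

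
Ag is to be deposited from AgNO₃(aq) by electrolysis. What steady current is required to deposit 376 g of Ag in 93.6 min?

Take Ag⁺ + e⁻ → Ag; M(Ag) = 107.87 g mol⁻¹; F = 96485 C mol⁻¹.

n(Ag) = 376 / 107.87 = 3.486 mol.
n(e⁻) = 1 × 3.486 = 3.486 mol.
Q = n(e⁻)·F = 3.486 × 96485 = 336300 C.
I = Q/t = 336300 / 5616.0 s = 59.9 A.

59.9 A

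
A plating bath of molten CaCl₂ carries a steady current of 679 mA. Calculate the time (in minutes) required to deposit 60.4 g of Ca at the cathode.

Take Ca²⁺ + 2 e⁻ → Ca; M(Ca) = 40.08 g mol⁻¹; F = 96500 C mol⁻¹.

n(Ca) = m/M = 60.4 / 40.08 = 1.507 mol.
Each Ca atom requires 2 electrons, so n(e⁻) = 2 × 1.507 = 3.014 mol.
Q = n(e⁻)·F = 3.014 × 96500 = 290800 C.
t = Q/I = 290800 / 0.6790 A = 428300 s = 7140 min.

7140 min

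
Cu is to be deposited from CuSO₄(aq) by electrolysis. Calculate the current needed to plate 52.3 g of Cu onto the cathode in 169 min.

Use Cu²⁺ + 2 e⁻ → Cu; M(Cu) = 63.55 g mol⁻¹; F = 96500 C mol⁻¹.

n(Cu) = 52.3 / 63.55 = 0.8230 mol.
n(e⁻) = 2 × 0.8230 = 1.646 mol.
Q = n(e⁻)·F = 1.646 × 96500 = 158800 C.
I = Q/t = 158800 / 10140 s = 15.7 A.

15.7 A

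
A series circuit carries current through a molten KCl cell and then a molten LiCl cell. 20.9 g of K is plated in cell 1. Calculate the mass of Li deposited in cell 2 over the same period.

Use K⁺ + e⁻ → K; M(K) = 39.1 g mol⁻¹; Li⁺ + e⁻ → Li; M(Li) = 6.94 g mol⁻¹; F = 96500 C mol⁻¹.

3.71 g

n(K) = 20.9 / 39.1 = 0.5345 mol.
Since K⁺ + e⁻ → K, n(e⁻) passed = 1 × 0.5345 = 0.5345 mol.
Cells in series carry the same charge, so the same 0.5345 mol of electrons passes through cell 2.
Li⁺ + e⁻ → Li, so n(Li) = 0.5345 / 1 = 0.5345 mol.
m(Li) = 0.5345 × 6.94 = 3.71 g.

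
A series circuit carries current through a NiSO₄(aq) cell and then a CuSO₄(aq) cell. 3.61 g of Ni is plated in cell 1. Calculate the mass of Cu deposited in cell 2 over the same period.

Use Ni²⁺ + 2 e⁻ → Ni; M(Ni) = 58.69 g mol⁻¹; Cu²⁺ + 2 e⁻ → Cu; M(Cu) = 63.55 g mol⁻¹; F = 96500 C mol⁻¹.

3.91 g

n(Ni) = 3.61 / 58.69 = 0.06151 mol.
Since Ni²⁺ + 2 e⁻ → Ni, n(e⁻) passed = 2 × 0.06151 = 0.1230 mol.
Cells in series carry the same charge, so the same 0.1230 mol of electrons passes through cell 2.
Cu²⁺ + 2 e⁻ → Cu, so n(Cu) = 0.1230 / 2 = 0.06151 mol.
m(Cu) = 0.06151 × 63.55 = 3.91 g.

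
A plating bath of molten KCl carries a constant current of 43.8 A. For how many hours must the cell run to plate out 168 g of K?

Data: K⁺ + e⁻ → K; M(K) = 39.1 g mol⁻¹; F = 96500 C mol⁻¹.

n(K) = m/M = 168 / 39.1 = 4.297 mol.
Each K atom requires 1 electron, so n(e⁻) = 1 × 4.297 = 4.297 mol.
Q = n(e⁻)·F = 4.297 × 96500 = 414600 C.
t = Q/I = 414600 / 43.80 A = 9466 s = 2.63 h.

2.63 h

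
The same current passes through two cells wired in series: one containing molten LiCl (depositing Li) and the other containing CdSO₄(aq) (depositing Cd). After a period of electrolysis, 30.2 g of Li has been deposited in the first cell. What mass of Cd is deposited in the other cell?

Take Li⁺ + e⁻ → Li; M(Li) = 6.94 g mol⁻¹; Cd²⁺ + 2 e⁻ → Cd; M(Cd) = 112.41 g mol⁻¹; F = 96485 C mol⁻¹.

245 g

n(Li) = 30.2 / 6.94 = 4.352 mol.
Since Li⁺ + e⁻ → Li, n(e⁻) passed = 1 × 4.352 = 4.352 mol.
Cells in series carry the same charge, so the same 4.352 mol of electrons passes through cell 2.
Cd²⁺ + 2 e⁻ → Cd, so n(Cd) = 4.352 / 2 = 2.176 mol.
m(Cd) = 2.176 × 112.41 = 245 g.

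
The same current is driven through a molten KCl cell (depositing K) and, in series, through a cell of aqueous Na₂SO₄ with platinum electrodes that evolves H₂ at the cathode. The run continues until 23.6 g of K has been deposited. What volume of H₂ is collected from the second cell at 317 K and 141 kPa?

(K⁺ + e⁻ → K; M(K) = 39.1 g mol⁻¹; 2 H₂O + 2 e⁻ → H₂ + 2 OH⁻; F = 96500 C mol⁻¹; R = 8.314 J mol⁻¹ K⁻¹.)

n(K) = 23.6 / 39.1 = 0.6036 mol, so n(e⁻) = 1 × 0.6036 = 0.6036 mol.
The cells are in series, so the same 0.6036 mol of electrons passes through the second cell.
2 H₂O + 2 e⁻ → H₂ + 2 OH⁻ — 2 mol e⁻ per mol H₂, so n(H₂) = 0.6036/2 = 0.3018 mol.
V = nRT/P = (0.3018 × 8.314 × 317) / (141 × 10³) = 0.00564 m³ = 5.64 L.

5.64 L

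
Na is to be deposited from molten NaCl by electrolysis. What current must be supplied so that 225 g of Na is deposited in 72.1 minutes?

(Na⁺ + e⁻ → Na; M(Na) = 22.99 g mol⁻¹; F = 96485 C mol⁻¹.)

n(Na) = 225 / 22.99 = 9.787 mol.
n(e⁻) = 1 × 9.787 = 9.787 mol.
Q = n(e⁻)·F = 9.787 × 96485 = 944300 C.
I = Q/t = 944300 / 4326.0 s = 218 A.

218 A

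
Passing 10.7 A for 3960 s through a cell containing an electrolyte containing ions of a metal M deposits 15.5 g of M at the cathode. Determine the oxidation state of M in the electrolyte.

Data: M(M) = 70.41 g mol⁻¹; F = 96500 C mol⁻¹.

+2

Q = I·t = 10.70 A × 3960.0 s = 42370 C, so n(e⁻) = 42370/96500 = 0.4391 mol.
n(M) deposited = 15.5 / 70.41 = 0.2201 mol.
Electrons per atom = n(e⁻)/n(M) = 0.4391 / 0.2201 = 1.99 ≈ 2, so the ion is M²⁺.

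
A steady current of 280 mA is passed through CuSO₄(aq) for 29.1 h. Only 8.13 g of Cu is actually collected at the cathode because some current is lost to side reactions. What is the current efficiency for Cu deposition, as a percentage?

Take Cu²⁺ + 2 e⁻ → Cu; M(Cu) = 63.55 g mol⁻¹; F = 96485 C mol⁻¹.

Q = I·t = 0.2800 × 104760 = 29330 C; n(e⁻) = 29330/96485 = 0.3040 mol.
Theoretical n(Cu) = n(e⁻)/2 = 0.1520 mol, i.e. m_theo = 0.1520 × 63.55 = 9.660 g.
Efficiency = m_actual / m_theo = 8.13 / 9.660 = 84.2 %.

84.2 %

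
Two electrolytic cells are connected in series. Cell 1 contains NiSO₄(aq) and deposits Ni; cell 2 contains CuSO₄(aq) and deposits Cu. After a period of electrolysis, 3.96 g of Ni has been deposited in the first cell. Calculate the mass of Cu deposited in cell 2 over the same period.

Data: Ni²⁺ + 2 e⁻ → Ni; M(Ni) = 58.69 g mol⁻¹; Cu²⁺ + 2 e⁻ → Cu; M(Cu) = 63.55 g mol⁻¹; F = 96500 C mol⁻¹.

4.29 g

n(Ni) = 3.96 / 58.69 = 0.06747 mol.
Since Ni²⁺ + 2 e⁻ → Ni, n(e⁻) passed = 2 × 0.06747 = 0.1349 mol.
Cells in series carry the same charge, so the same 0.1349 mol of electrons passes through cell 2.
Cu²⁺ + 2 e⁻ → Cu, so n(Cu) = 0.1349 / 2 = 0.06747 mol.
m(Cu) = 0.06747 × 63.55 = 4.29 g.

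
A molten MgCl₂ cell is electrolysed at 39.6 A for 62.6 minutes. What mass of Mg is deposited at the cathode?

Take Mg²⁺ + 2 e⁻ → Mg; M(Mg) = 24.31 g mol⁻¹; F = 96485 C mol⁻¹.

Q = I·t = 39.60 A × 3756.0 s = 148700 C.
n(e⁻) = Q/F = 148700 / 96485 = 1.542 mol.
Mg²⁺ + 2 e⁻ → Mg, so n(Mg) = n(e⁻)/2 = 0.7708 mol.
m = n·M = 0.7708 × 24.31 = 18.7 g.

18.7 g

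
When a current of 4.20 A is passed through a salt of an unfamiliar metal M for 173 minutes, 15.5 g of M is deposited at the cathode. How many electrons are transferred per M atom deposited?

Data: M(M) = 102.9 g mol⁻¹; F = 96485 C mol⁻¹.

Q = I·t = 4.200 A × 10380 s = 43600 C, so n(e⁻) = 43600/96485 = 0.4518 mol.
n(M) deposited = 15.5 / 102.9 = 0.1506 mol.
Electrons per atom = n(e⁻)/n(M) = 0.4518 / 0.1506 = 3.00 ≈ 3, so the ion is M³⁺.

3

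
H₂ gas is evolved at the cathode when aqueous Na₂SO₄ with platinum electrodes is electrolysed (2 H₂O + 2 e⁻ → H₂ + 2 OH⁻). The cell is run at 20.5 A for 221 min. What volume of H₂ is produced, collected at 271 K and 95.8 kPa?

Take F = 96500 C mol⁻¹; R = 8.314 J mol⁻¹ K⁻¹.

Q = I·t = 20.50 A × 13260 s = 271800 C.
n(e⁻) = Q/F = 271800 / 96500 = 2.817 mol.
2 electrons are transferred per H₂ molecule, so n(H₂) = 2.817 / 2 = 1.408 mol.
V = nRT/P = (1.408 × 8.314 × 271) / (95.8 × 10³ Pa) = 0.0331 m³ = 33.1 L.

33.1 L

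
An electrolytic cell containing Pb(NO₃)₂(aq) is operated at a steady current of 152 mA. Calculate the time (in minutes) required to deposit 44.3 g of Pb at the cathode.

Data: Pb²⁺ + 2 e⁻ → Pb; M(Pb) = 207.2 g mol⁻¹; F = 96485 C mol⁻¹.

4520 min

n(Pb) = m/M = 44.3 / 207.2 = 0.2138 mol.
Each Pb atom requires 2 electrons, so n(e⁻) = 2 × 0.2138 = 0.4276 mol.
Q = n(e⁻)·F = 0.4276 × 96485 = 41260 C.
t = Q/I = 41260 / 0.1520 A = 271400 s = 4520 min.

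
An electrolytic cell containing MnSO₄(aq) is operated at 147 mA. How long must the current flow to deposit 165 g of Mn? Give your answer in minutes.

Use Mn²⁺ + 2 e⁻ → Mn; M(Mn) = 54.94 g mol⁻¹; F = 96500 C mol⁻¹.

n(Mn) = m/M = 165 / 54.94 = 3.003 mol.
Each Mn atom requires 2 electrons, so n(e⁻) = 2 × 3.003 = 6.007 mol.
Q = n(e⁻)·F = 6.007 × 96500 = 579600 C.
t = Q/I = 579600 / 0.1470 A = 3943000 s = 65700 min.

65700 min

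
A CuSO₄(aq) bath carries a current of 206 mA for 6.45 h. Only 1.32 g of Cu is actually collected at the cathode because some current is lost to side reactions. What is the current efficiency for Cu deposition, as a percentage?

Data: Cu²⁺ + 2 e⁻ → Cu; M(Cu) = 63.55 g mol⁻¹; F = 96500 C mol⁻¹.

83.8 %

Q = I·t = 0.2060 × 23220 = 4783 C; n(e⁻) = 4783/96500 = 0.04957 mol.
Theoretical n(Cu) = n(e⁻)/2 = 0.02478 mol, i.e. m_theo = 0.02478 × 63.55 = 1.575 g.
Efficiency = m_actual / m_theo = 1.32 / 1.575 = 83.8 %.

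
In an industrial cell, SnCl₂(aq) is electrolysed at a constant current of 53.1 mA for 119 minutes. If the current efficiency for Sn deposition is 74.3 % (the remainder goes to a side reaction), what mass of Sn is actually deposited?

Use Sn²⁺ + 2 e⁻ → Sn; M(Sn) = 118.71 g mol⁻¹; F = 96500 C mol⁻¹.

0.173 g

Q = I·t = 0.05310 × 7140.0 = 379.1 C.
n(e⁻) = 379.1/96500 = 0.003929 mol; theoretically n(Sn) = 0.003929/2 = 0.001964 mol, m_theo = 0.2332 g.
At 74.3 % efficiency, m_actual = 0.743 × 0.2332 = 0.173 g.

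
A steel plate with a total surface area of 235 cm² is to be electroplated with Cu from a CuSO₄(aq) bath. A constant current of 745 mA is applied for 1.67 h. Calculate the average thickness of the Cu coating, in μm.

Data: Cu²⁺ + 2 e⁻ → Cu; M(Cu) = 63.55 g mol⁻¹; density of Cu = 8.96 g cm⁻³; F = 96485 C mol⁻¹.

7.01 μm

Q = I·t = 0.7450 × 6012.0 = 4479 C; n(e⁻) = 0.04642 mol.
n(Cu) = n(e⁻)/2 = 0.02321 mol, so m = 0.02321 × 63.55 = 1.475 g.
Volume = m/ρ = 1.475 / 8.96 = 0.1646 cm³.
Thickness = V/A = 0.1646 / 235 = 7.01 × 10⁻⁴ cm = 7.01 μm.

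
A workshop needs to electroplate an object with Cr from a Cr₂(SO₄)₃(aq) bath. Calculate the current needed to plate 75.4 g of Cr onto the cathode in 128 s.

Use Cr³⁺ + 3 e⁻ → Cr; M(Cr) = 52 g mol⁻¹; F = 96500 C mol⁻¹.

3280 A

n(Cr) = 75.4 / 52 = 1.450 mol.
n(e⁻) = 3 × 1.450 = 4.350 mol.
Q = n(e⁻)·F = 4.350 × 96500 = 419800 C.
I = Q/t = 419800 / 128.00 s = 3280 A.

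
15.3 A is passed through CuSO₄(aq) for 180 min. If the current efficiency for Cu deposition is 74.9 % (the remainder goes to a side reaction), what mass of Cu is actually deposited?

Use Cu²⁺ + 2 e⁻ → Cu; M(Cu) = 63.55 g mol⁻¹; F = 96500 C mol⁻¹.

Q = I·t = 15.30 × 10800 = 165200 C.
n(e⁻) = 165200/96500 = 1.712 mol; theoretically n(Cu) = 1.712/2 = 0.8562 mol, m_theo = 54.41 g.
At 74.9 % efficiency, m_actual = 0.749 × 54.41 = 40.8 g.

40.8 g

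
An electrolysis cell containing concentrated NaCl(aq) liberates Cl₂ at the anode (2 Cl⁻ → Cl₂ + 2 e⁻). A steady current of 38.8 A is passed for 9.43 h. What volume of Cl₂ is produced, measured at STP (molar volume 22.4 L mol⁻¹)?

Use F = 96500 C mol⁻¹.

Q = I·t = 38.80 A × 33948 s = 1317000 C.
n(e⁻) = Q/F = 1317000 / 96500 = 13.65 mol.
2 electrons are transferred per Cl₂ molecule, so n(Cl₂) = 13.65 / 2 = 6.825 mol.
V = n × V_m = 6.825 × 22.4 = 153 L.

153 L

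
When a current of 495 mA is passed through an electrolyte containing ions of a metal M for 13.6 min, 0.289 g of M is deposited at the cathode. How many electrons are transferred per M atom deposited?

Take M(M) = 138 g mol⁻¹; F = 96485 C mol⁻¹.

Q = I·t = 0.4950 A × 816.00 s = 403.9 C, so n(e⁻) = 403.9/96485 = 0.004186 mol.
n(M) deposited = 0.289 / 138 = 0.002094 mol.
Electrons per atom = n(e⁻)/n(M) = 0.004186 / 0.002094 = 2.00 ≈ 2, so the ion is M²⁺.

2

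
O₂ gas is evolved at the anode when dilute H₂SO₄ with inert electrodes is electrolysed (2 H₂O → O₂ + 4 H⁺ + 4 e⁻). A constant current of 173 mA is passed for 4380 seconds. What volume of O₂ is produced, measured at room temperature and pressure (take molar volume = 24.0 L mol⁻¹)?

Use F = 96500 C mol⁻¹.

Q = I·t = 0.1730 A × 4380.0 s = 757.7 C.
n(e⁻) = Q/F = 757.7 / 96500 = 0.007852 mol.
4 electrons are transferred per O₂ molecule, so n(O₂) = 0.007852 / 4 = 0.001963 mol.
V = n × V_m = 0.001963 × 24.0 = 0.0471 L.

0.0471 L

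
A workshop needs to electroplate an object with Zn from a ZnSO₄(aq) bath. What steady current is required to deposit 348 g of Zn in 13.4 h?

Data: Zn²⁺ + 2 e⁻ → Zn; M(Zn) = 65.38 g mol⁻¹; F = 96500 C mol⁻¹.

21.3 A

n(Zn) = 348 / 65.38 = 5.323 mol.
n(e⁻) = 2 × 5.323 = 10.65 mol.
Q = n(e⁻)·F = 10.65 × 96500 = 1027000 C.
I = Q/t = 1027000 / 48240 s = 21.3 A.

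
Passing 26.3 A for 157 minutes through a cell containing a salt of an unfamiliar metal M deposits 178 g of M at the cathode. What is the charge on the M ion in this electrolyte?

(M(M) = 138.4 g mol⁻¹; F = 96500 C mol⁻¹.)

Q = I·t = 26.30 A × 9420.0 s = 247700 C, so n(e⁻) = 247700/96500 = 2.567 mol.
n(M) deposited = 178 / 138.4 = 1.286 mol.
Electrons per atom = n(e⁻)/n(M) = 2.567 / 1.286 = 2.00 ≈ 2, so the ion is M²⁺.

+2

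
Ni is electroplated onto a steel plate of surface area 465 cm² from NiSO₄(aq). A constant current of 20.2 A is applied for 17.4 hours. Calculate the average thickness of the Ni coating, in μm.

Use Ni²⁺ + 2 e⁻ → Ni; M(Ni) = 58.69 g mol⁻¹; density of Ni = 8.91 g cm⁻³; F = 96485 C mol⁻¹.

929 μm

Q = I·t = 20.20 × 62640 = 1265000 C; n(e⁻) = 13.11 mol.
n(Ni) = n(e⁻)/2 = 6.557 mol, so m = 6.557 × 58.69 = 384.8 g.
Volume = m/ρ = 384.8 / 8.91 = 43.19 cm³.
Thickness = V/A = 43.19 / 465 = 0.0929 cm = 929 μm.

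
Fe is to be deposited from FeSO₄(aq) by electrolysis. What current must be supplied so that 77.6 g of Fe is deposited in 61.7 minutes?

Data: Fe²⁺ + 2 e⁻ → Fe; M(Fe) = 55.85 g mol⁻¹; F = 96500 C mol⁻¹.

72.4 A

n(Fe) = 77.6 / 55.85 = 1.389 mol.
n(e⁻) = 2 × 1.389 = 2.779 mol.
Q = n(e⁻)·F = 2.779 × 96500 = 268200 C.
I = Q/t = 268200 / 3702.0 s = 72.4 A.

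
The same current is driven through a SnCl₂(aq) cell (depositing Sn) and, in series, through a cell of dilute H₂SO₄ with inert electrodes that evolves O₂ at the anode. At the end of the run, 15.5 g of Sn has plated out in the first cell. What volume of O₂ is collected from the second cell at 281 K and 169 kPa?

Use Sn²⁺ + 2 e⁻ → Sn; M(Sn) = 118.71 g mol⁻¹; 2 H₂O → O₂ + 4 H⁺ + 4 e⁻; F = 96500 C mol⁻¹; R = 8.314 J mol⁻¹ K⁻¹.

0.902 L

n(Sn) = 15.5 / 118.71 = 0.1306 mol, so n(e⁻) = 2 × 0.1306 = 0.2611 mol.
The cells are in series, so the same 0.2611 mol of electrons passes through the second cell.
2 H₂O → O₂ + 4 H⁺ + 4 e⁻ — 4 mol e⁻ per mol O₂, so n(O₂) = 0.2611/4 = 0.06529 mol.
V = nRT/P = (0.06529 × 8.314 × 281) / (169 × 10³) = 9.02 × 10⁻⁴ m³ = 0.902 L.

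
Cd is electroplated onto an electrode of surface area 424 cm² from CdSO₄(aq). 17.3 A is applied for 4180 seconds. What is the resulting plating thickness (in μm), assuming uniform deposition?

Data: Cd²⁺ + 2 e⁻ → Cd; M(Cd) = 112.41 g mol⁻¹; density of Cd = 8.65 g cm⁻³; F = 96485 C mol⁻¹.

Q = I·t = 17.30 × 4180.0 = 72310 C; n(e⁻) = 0.7495 mol.
n(Cd) = n(e⁻)/2 = 0.3747 mol, so m = 0.3747 × 112.41 = 42.12 g.
Volume = m/ρ = 42.12 / 8.65 = 4.870 cm³.
Thickness = V/A = 4.870 / 424 = 0.0115 cm = 115 μm.

115 μm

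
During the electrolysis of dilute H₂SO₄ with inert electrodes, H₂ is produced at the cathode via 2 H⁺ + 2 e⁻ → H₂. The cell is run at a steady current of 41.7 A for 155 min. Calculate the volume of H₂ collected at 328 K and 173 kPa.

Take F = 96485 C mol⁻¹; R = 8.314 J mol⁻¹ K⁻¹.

31.7 L

Q = I·t = 41.70 A × 9300.0 s = 387800 C.
n(e⁻) = Q/F = 387800 / 96485 = 4.019 mol.
2 electrons are transferred per H₂ molecule, so n(H₂) = 4.019 / 2 = 2.010 mol.
V = nRT/P = (2.010 × 8.314 × 328) / (173 × 10³ Pa) = 0.0317 m³ = 31.7 L.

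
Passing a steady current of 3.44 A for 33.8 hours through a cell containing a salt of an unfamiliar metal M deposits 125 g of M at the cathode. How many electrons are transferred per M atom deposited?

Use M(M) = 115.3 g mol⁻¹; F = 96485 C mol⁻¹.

4

Q = I·t = 3.440 A × 121680 s = 418600 C, so n(e⁻) = 418600/96485 = 4.338 mol.
n(M) deposited = 125 / 115.3 = 1.084 mol.
Electrons per atom = n(e⁻)/n(M) = 4.338 / 1.084 = 4.00 ≈ 4, so the ion is M⁴⁺.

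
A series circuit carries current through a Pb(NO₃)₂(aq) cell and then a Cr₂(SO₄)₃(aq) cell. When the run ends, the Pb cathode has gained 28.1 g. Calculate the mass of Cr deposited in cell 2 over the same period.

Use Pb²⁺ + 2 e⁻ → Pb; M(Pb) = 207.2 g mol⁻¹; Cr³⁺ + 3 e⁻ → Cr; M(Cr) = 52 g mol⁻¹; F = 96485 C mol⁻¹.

4.70 g

n(Pb) = 28.1 / 207.2 = 0.1356 mol.
Since Pb²⁺ + 2 e⁻ → Pb, n(e⁻) passed = 2 × 0.1356 = 0.2712 mol.
Cells in series carry the same charge, so the same 0.2712 mol of electrons passes through cell 2.
Cr³⁺ + 3 e⁻ → Cr, so n(Cr) = 0.2712 / 3 = 0.09041 mol.
m(Cr) = 0.09041 × 52 = 4.70 g.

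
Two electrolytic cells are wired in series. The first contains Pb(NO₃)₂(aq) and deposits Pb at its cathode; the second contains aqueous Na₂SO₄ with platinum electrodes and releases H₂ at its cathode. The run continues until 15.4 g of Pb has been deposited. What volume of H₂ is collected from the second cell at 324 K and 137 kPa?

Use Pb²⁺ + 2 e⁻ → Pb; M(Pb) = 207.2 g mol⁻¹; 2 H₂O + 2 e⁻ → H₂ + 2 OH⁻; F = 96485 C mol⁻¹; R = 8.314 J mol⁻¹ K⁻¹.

n(Pb) = 15.4 / 207.2 = 0.07432 mol, so n(e⁻) = 2 × 0.07432 = 0.1486 mol.
The cells are in series, so the same 0.1486 mol of electrons passes through the second cell.
2 H₂O + 2 e⁻ → H₂ + 2 OH⁻ — 2 mol e⁻ per mol H₂, so n(H₂) = 0.1486/2 = 0.07432 mol.
V = nRT/P = (0.07432 × 8.314 × 324) / (137 × 10³) = 0.00146 m³ = 1.46 L.

1.46 L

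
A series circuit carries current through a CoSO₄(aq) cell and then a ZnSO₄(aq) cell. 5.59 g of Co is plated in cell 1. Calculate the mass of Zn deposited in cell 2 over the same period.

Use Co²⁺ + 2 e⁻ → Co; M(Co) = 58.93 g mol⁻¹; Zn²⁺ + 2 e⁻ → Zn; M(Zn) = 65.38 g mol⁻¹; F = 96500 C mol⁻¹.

6.20 g

n(Co) = 5.59 / 58.93 = 0.09486 mol.
Since Co²⁺ + 2 e⁻ → Co, n(e⁻) passed = 2 × 0.09486 = 0.1897 mol.
Cells in series carry the same charge, so the same 0.1897 mol of electrons passes through cell 2.
Zn²⁺ + 2 e⁻ → Zn, so n(Zn) = 0.1897 / 2 = 0.09486 mol.
m(Zn) = 0.09486 × 65.38 = 6.20 g.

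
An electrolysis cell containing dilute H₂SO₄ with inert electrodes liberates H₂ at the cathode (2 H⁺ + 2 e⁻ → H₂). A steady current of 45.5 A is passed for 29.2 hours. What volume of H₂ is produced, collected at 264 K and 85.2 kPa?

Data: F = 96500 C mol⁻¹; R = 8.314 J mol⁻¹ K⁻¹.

638 L

Q = I·t = 45.50 A × 105120 s = 4783000 C.
n(e⁻) = Q/F = 4783000 / 96500 = 49.56 mol.
2 electrons are transferred per H₂ molecule, so n(H₂) = 49.56 / 2 = 24.78 mol.
V = nRT/P = (24.78 × 8.314 × 264) / (85.2 × 10³ Pa) = 0.638 m³ = 638 L.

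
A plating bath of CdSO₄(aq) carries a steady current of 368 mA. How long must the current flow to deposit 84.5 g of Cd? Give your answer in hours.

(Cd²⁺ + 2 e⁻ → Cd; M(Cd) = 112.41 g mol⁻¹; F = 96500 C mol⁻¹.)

110 h

n(Cd) = m/M = 84.5 / 112.41 = 0.7517 mol.
Each Cd atom requires 2 electrons, so n(e⁻) = 2 × 0.7517 = 1.503 mol.
Q = n(e⁻)·F = 1.503 × 96500 = 145100 C.
t = Q/I = 145100 / 0.3680 A = 394200 s = 110 h.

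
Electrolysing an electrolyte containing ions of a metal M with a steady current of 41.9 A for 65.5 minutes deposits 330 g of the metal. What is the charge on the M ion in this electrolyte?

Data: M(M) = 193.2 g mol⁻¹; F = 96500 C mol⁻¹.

Q = I·t = 41.90 A × 3930.0 s = 164700 C, so n(e⁻) = 164700/96500 = 1.706 mol.
n(M) deposited = 330 / 193.2 = 1.708 mol.
Electrons per atom = n(e⁻)/n(M) = 1.706 / 1.708 = 0.999 ≈ 1, so the ion is M⁺.

+1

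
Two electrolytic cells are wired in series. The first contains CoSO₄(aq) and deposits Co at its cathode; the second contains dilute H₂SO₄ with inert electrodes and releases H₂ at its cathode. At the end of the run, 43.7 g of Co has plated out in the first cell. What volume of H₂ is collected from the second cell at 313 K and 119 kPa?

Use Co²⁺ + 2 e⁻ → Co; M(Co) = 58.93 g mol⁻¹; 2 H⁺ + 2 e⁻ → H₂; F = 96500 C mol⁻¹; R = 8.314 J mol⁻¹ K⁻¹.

n(Co) = 43.7 / 58.93 = 0.7416 mol, so n(e⁻) = 2 × 0.7416 = 1.483 mol.
The cells are in series, so the same 1.483 mol of electrons passes through the second cell.
2 H⁺ + 2 e⁻ → H₂ — 2 mol e⁻ per mol H₂, so n(H₂) = 1.483/2 = 0.7416 mol.
V = nRT/P = (0.7416 × 8.314 × 313) / (119 × 10³) = 0.0162 m³ = 16.2 L.

16.2 L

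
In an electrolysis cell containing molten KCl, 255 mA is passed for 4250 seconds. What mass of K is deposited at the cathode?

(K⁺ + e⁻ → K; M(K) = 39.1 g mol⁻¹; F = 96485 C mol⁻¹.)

Q = I·t = 0.2550 A × 4250.0 s = 1084 C.
n(e⁻) = Q/F = 1084 / 96485 = 0.01123 mol.
K⁺ + e⁻ → K, so n(K) = n(e⁻)/1 = 0.01123 mol.
m = n·M = 0.01123 × 39.1 = 0.439 g.

0.439 g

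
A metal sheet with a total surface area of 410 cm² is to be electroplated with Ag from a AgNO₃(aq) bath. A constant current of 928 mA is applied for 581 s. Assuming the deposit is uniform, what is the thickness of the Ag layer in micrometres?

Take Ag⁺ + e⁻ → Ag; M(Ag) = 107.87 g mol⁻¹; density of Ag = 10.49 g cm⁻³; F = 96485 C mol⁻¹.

Q = I·t = 0.9280 × 581.00 = 539.2 C; n(e⁻) = 0.005588 mol.
n(Ag) = n(e⁻)/1 = 0.005588 mol, so m = 0.005588 × 107.87 = 0.6028 g.
Volume = m/ρ = 0.6028 / 10.49 = 0.05746 cm³.
Thickness = V/A = 0.05746 / 410 = 1.40 × 10⁻⁴ cm = 1.40 μm.

1.40 μm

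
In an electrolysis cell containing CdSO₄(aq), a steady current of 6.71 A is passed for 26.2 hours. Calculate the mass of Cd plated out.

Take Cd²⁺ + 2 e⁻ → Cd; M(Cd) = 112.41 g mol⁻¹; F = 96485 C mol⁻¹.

369 g

Q = I·t = 6.710 A × 94320 s = 632900 C.
n(e⁻) = Q/F = 632900 / 96485 = 6.559 mol.
Cd²⁺ + 2 e⁻ → Cd, so n(Cd) = n(e⁻)/2 = 3.280 mol.
m = n·M = 3.280 × 112.41 = 369 g.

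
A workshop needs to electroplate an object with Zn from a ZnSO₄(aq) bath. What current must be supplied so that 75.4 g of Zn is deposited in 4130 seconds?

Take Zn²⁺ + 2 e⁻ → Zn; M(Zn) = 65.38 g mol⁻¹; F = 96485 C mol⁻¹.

53.9 A

n(Zn) = 75.4 / 65.38 = 1.153 mol.
n(e⁻) = 2 × 1.153 = 2.307 mol.
Q = n(e⁻)·F = 2.307 × 96485 = 222500 C.
I = Q/t = 222500 / 4130.0 s = 53.9 A.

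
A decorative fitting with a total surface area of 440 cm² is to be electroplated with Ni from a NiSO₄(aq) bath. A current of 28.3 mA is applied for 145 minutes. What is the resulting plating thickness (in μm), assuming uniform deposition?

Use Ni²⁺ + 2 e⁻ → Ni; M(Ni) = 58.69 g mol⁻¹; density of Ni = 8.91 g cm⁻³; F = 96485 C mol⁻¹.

0.191 μm

Q = I·t = 0.02830 × 8700.0 = 246.2 C; n(e⁻) = 0.002552 mol.
n(Ni) = n(e⁻)/2 = 0.001276 mol, so m = 0.001276 × 58.69 = 0.07488 g.
Volume = m/ρ = 0.07488 / 8.91 = 0.008404 cm³.
Thickness = V/A = 0.008404 / 440 = 1.91 × 10⁻⁵ cm = 0.191 μm.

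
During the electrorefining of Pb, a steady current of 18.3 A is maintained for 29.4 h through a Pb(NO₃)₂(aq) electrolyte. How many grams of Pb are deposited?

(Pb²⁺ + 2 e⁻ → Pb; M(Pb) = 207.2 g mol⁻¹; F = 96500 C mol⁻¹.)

Q = I·t = 18.30 A × 105840 s = 1937000 C.
n(e⁻) = Q/F = 1937000 / 96500 = 20.07 mol.
Pb²⁺ + 2 e⁻ → Pb, so n(Pb) = n(e⁻)/2 = 10.04 mol.
m = n·M = 10.04 × 207.2 = 2080 g.

2080 g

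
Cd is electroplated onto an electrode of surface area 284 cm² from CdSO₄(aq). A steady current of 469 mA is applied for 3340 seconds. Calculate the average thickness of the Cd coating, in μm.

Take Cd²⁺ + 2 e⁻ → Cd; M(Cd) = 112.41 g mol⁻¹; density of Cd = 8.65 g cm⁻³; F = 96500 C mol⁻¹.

Q = I·t = 0.4690 × 3340.0 = 1566 C; n(e⁻) = 0.01623 mol.
n(Cd) = n(e⁻)/2 = 0.008116 mol, so m = 0.008116 × 112.41 = 0.9124 g.
Volume = m/ρ = 0.9124 / 8.65 = 0.1055 cm³.
Thickness = V/A = 0.1055 / 284 = 3.71 × 10⁻⁴ cm = 3.71 μm.

3.71 μm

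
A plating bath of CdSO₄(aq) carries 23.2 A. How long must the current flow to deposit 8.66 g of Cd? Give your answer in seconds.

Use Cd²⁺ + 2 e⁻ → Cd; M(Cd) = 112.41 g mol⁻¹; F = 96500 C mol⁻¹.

641 s

n(Cd) = m/M = 8.66 / 112.41 = 0.07704 mol.
Each Cd atom requires 2 electrons, so n(e⁻) = 2 × 0.07704 = 0.1541 mol.
Q = n(e⁻)·F = 0.1541 × 96500 = 14870 C.
t = Q/I = 14870 / 23.20 A = 640.9 s.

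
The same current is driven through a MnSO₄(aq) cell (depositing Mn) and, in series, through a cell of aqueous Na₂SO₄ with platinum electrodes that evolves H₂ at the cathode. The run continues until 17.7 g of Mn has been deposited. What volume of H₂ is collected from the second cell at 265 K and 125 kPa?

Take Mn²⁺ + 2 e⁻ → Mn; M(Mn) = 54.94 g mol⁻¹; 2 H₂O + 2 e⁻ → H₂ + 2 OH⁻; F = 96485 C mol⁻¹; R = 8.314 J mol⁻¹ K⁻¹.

n(Mn) = 17.7 / 54.94 = 0.3222 mol, so n(e⁻) = 2 × 0.3222 = 0.6443 mol.
The cells are in series, so the same 0.6443 mol of electrons passes through the second cell.
2 H₂O + 2 e⁻ → H₂ + 2 OH⁻ — 2 mol e⁻ per mol H₂, so n(H₂) = 0.6443/2 = 0.3222 mol.
V = nRT/P = (0.3222 × 8.314 × 265) / (125 × 10³) = 0.00568 m³ = 5.68 L.

5.68 L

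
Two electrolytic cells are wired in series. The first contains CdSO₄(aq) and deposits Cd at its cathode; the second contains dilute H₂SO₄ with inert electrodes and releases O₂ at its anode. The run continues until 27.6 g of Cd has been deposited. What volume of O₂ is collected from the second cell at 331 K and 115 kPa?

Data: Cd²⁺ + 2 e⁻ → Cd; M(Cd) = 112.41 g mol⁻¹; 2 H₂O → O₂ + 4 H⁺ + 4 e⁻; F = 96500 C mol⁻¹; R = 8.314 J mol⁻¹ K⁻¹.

n(Cd) = 27.6 / 112.41 = 0.2455 mol, so n(e⁻) = 2 × 0.2455 = 0.4911 mol.
The cells are in series, so the same 0.4911 mol of electrons passes through the second cell.
2 H₂O → O₂ + 4 H⁺ + 4 e⁻ — 4 mol e⁻ per mol O₂, so n(O₂) = 0.4911/4 = 0.1228 mol.
V = nRT/P = (0.1228 × 8.314 × 331) / (115 × 10³) = 0.00294 m³ = 2.94 L.

2.94 L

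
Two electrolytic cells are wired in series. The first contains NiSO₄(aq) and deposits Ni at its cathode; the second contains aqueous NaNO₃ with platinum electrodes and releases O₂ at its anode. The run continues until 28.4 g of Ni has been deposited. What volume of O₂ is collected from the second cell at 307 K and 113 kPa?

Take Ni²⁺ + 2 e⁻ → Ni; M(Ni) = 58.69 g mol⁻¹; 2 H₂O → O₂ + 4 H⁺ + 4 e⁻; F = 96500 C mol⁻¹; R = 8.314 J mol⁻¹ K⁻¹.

5.47 L

n(Ni) = 28.4 / 58.69 = 0.4839 mol, so n(e⁻) = 2 × 0.4839 = 0.9678 mol.
The cells are in series, so the same 0.9678 mol of electrons passes through the second cell.
2 H₂O → O₂ + 4 H⁺ + 4 e⁻ — 4 mol e⁻ per mol O₂, so n(O₂) = 0.9678/4 = 0.2419 mol.
V = nRT/P = (0.2419 × 8.314 × 307) / (113 × 10³) = 0.00547 m³ = 5.47 L.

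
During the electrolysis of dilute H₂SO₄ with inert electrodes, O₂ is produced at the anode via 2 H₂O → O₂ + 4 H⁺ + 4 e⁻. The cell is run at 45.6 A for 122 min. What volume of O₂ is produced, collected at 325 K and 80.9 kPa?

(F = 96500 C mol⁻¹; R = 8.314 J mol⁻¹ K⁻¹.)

28.9 L

Q = I·t = 45.60 A × 7320.0 s = 333800 C.
n(e⁻) = Q/F = 333800 / 96500 = 3.459 mol.
4 electrons are transferred per O₂ molecule, so n(O₂) = 3.459 / 4 = 0.8647 mol.
V = nRT/P = (0.8647 × 8.314 × 325) / (80.9 × 10³ Pa) = 0.0289 m³ = 28.9 L.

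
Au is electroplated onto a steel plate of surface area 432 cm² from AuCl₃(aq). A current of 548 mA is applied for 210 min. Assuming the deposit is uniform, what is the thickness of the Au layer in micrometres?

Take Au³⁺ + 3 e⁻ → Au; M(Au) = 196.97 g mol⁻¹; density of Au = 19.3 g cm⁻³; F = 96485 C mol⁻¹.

5.64 μm

Q = I·t = 0.5480 × 12600 = 6905 C; n(e⁻) = 0.07156 mol.
n(Au) = n(e⁻)/3 = 0.02385 mol, so m = 0.02385 × 196.97 = 4.699 g.
Volume = m/ρ = 4.699 / 19.3 = 0.2435 cm³.
Thickness = V/A = 0.2435 / 432 = 5.64 × 10⁻⁴ cm = 5.64 μm.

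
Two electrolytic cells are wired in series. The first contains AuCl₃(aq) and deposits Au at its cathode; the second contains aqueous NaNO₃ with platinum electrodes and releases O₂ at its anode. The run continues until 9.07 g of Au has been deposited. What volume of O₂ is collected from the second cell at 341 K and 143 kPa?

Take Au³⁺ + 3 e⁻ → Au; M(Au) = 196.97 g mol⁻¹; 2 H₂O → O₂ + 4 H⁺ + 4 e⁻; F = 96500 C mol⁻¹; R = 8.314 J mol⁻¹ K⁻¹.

n(Au) = 9.07 / 196.97 = 0.04605 mol, so n(e⁻) = 3 × 0.04605 = 0.1381 mol.
The cells are in series, so the same 0.1381 mol of electrons passes through the second cell.
2 H₂O → O₂ + 4 H⁺ + 4 e⁻ — 4 mol e⁻ per mol O₂, so n(O₂) = 0.1381/4 = 0.03454 mol.
V = nRT/P = (0.03454 × 8.314 × 341) / (143 × 10³) = 6.85 × 10⁻⁴ m³ = 0.685 L.

0.685 L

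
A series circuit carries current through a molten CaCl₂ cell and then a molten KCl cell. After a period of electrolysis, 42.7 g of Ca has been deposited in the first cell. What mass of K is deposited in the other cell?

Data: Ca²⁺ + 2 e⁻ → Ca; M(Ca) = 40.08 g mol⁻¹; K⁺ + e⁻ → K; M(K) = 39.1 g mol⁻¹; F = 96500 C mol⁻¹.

n(Ca) = 42.7 / 40.08 = 1.065 mol.
Since Ca²⁺ + 2 e⁻ → Ca, n(e⁻) passed = 2 × 1.065 = 2.131 mol.
Cells in series carry the same charge, so the same 2.131 mol of electrons passes through cell 2.
K⁺ + e⁻ → K, so n(K) = 2.131 / 1 = 2.131 mol.
m(K) = 2.131 × 39.1 = 83.3 g.

83.3 g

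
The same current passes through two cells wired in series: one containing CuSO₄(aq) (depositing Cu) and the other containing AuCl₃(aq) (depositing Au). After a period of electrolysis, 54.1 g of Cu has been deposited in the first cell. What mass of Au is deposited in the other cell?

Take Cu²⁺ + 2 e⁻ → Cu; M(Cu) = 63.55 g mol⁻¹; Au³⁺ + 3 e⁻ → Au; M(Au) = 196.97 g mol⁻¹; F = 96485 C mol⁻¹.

n(Cu) = 54.1 / 63.55 = 0.8513 mol.
Since Cu²⁺ + 2 e⁻ → Cu, n(e⁻) passed = 2 × 0.8513 = 1.703 mol.
Cells in series carry the same charge, so the same 1.703 mol of electrons passes through cell 2.
Au³⁺ + 3 e⁻ → Au, so n(Au) = 1.703 / 3 = 0.5675 mol.
m(Au) = 0.5675 × 196.97 = 112 g.

112 g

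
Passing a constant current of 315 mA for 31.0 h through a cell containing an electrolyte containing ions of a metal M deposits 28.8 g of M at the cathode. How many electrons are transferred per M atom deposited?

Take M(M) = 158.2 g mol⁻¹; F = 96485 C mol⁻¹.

Q = I·t = 0.3150 A × 111600 s = 35150 C, so n(e⁻) = 35150/96485 = 0.3643 mol.
n(M) deposited = 28.8 / 158.2 = 0.1820 mol.
Electrons per atom = n(e⁻)/n(M) = 0.3643 / 0.1820 = 2.00 ≈ 2, so the ion is M²⁺.

2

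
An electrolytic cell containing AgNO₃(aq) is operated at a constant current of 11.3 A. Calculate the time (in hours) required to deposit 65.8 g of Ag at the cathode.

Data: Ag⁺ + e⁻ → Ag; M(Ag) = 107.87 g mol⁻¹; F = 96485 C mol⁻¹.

1.45 h

n(Ag) = m/M = 65.8 / 107.87 = 0.6100 mol.
Each Ag atom requires 1 electron, so n(e⁻) = 1 × 0.6100 = 0.6100 mol.
Q = n(e⁻)·F = 0.6100 × 96485 = 58860 C.
t = Q/I = 58860 / 11.30 A = 5208 s = 1.45 h.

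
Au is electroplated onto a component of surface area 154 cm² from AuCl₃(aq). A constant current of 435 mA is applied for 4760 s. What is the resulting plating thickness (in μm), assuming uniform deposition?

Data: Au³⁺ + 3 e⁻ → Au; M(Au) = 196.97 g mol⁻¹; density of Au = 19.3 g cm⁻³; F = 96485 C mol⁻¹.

4.74 μm

Q = I·t = 0.4350 × 4760.0 = 2071 C; n(e⁻) = 0.02146 mol.
n(Au) = n(e⁻)/3 = 0.007153 mol, so m = 0.007153 × 196.97 = 1.409 g.
Volume = m/ρ = 1.409 / 19.3 = 0.07301 cm³.
Thickness = V/A = 0.07301 / 154 = 4.74 × 10⁻⁴ cm = 4.74 μm.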